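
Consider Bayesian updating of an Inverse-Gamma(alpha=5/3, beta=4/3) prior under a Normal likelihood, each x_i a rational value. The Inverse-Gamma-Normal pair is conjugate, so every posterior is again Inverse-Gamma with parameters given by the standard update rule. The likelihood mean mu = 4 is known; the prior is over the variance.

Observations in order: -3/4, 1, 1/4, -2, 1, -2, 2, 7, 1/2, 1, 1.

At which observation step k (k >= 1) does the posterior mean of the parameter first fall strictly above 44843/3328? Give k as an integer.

obs 1: x=-3/4 → posterior Inverse-Gamma(13/6, 1211/96)
obs 2: x=1 → posterior Inverse-Gamma(8/3, 1643/96)
obs 3: x=1/4 → posterior Inverse-Gamma(19/6, 1159/48)
obs 4: x=-2 → posterior Inverse-Gamma(11/3, 2023/48)
obs 5: x=1 → posterior Inverse-Gamma(25/6, 2239/48)
obs 6: x=-2 → posterior Inverse-Gamma(14/3, 3103/48)
obs 7: x=2 → posterior Inverse-Gamma(31/6, 3199/48)
obs 8: x=7 → posterior Inverse-Gamma(17/3, 3415/48)
obs 9: x=1/2 → posterior Inverse-Gamma(37/6, 3709/48)
obs 10: x=1 → posterior Inverse-Gamma(20/3, 3925/48)
obs 11: x=1 → posterior Inverse-Gamma(43/6, 4141/48)

k = 4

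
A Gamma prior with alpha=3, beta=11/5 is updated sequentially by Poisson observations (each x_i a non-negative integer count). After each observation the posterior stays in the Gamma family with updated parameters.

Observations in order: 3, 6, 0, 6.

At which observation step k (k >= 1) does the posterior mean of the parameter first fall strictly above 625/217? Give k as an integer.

k = 4

obs 1: x=3 → posterior Gamma(6, 16/5)
obs 2: x=6 → posterior Gamma(12, 21/5)
obs 3: x=0 → posterior Gamma(12, 26/5)
obs 4: x=6 → posterior Gamma(18, 31/5)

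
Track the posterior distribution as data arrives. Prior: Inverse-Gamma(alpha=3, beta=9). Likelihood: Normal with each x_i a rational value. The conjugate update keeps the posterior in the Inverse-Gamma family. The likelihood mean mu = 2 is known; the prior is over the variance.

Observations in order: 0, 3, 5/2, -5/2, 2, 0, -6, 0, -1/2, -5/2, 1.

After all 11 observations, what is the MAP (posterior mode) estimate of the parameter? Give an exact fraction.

obs 1: x=0 → posterior Inverse-Gamma(7/2, 11)
obs 2: x=3 → posterior Inverse-Gamma(4, 23/2)
obs 3: x=5/2 → posterior Inverse-Gamma(9/2, 93/8)
obs 4: x=-5/2 → posterior Inverse-Gamma(5, 87/4)
obs 5: x=2 → posterior Inverse-Gamma(11/2, 87/4)
obs 6: x=0 → posterior Inverse-Gamma(6, 95/4)
obs 7: x=-6 → posterior Inverse-Gamma(13/2, 223/4)
obs 8: x=0 → posterior Inverse-Gamma(7, 231/4)
obs 9: x=-1/2 → posterior Inverse-Gamma(15/2, 487/8)
obs 10: x=-5/2 → posterior Inverse-Gamma(8, 71)
obs 11: x=1 → posterior Inverse-Gamma(17/2, 143/2)

143/19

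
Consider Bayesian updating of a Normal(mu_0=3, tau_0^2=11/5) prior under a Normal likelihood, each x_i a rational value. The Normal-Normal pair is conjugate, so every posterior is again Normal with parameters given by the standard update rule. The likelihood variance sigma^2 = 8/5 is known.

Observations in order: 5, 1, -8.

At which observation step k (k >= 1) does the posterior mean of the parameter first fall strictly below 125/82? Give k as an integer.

k = 3

obs 1: x=5 → posterior Normal(79/19, 88/95)
obs 2: x=1 → posterior Normal(3, 44/75)
obs 3: x=-8 → posterior Normal(2/41, 88/205)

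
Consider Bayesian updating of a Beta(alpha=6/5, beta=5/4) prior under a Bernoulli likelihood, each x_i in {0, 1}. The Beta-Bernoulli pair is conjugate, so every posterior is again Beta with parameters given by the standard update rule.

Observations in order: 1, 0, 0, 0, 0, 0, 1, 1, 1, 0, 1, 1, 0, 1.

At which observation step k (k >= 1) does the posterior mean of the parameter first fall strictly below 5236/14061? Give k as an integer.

obs 1: x=1 → posterior Beta(11/5, 5/4)
obs 2: x=0 → posterior Beta(11/5, 9/4)
obs 3: x=0 → posterior Beta(11/5, 13/4)
obs 4: x=0 → posterior Beta(11/5, 17/4)
obs 5: x=0 → posterior Beta(11/5, 21/4)
obs 6: x=0 → posterior Beta(11/5, 25/4)
obs 7: x=1 → posterior Beta(16/5, 25/4)
obs 8: x=1 → posterior Beta(21/5, 25/4)
obs 9: x=1 → posterior Beta(26/5, 25/4)
obs 10: x=0 → posterior Beta(26/5, 29/4)
obs 11: x=1 → posterior Beta(31/5, 29/4)
obs 12: x=1 → posterior Beta(36/5, 29/4)
obs 13: x=0 → posterior Beta(36/5, 33/4)
obs 14: x=1 → posterior Beta(41/5, 33/4)

k = 4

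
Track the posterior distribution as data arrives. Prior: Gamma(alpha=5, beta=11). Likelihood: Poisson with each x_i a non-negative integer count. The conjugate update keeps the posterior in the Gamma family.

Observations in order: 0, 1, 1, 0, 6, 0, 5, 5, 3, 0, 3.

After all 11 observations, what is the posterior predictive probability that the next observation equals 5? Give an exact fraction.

obs 1: x=0 → posterior Gamma(5, 12)
obs 2: x=1 → posterior Gamma(6, 13)
obs 3: x=1 → posterior Gamma(7, 14)
obs 4: x=0 → posterior Gamma(7, 15)
obs 5: x=6 → posterior Gamma(13, 16)
obs 6: x=0 → posterior Gamma(13, 17)
obs 7: x=5 → posterior Gamma(18, 18)
obs 8: x=5 → posterior Gamma(23, 19)
obs 9: x=3 → posterior Gamma(26, 20)
obs 10: x=0 → posterior Gamma(26, 21)
obs 11: x=3 → posterior Gamma(29, 22)

202125618778722512031475377785808420876582912/19895113660064588580108197261066338165074766609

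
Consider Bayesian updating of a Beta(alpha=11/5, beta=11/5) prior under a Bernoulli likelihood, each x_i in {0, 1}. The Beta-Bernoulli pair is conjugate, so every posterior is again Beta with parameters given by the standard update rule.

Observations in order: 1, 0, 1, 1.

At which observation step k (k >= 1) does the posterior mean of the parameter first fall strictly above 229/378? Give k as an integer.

k = 4

obs 1: x=1 → posterior Beta(16/5, 11/5)
obs 2: x=0 → posterior Beta(16/5, 16/5)
obs 3: x=1 → posterior Beta(21/5, 16/5)
obs 4: x=1 → posterior Beta(26/5, 16/5)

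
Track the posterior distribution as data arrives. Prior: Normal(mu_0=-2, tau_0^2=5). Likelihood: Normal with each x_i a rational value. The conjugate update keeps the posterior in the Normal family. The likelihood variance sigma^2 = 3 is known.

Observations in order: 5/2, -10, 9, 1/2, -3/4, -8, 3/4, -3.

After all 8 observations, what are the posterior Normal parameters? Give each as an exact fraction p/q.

obs 1: x=5/2 → posterior Normal(13/16, 15/8)
obs 2: x=-10 → posterior Normal(-87/26, 15/13)
obs 3: x=9 → posterior Normal(1/12, 5/6)
obs 4: x=1/2 → posterior Normal(4/23, 15/23)
obs 5: x=-3/4 → posterior Normal(1/112, 15/28)
obs 6: x=-8 → posterior Normal(-53/44, 5/11)
obs 7: x=3/4 → posterior Normal(-18/19, 15/38)
obs 8: x=-3 → posterior Normal(-51/43, 15/43)

mu_0=-51/43, tau_0^2=15/43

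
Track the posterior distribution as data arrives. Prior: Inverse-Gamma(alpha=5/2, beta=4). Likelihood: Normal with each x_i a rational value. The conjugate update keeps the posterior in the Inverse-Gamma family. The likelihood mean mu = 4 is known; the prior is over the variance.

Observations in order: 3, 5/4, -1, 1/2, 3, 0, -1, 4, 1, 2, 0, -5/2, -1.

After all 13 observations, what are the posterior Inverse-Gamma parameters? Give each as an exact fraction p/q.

obs 1: x=3 → posterior Inverse-Gamma(3, 9/2)
obs 2: x=5/4 → posterior Inverse-Gamma(7/2, 265/32)
obs 3: x=-1 → posterior Inverse-Gamma(4, 665/32)
obs 4: x=1/2 → posterior Inverse-Gamma(9/2, 861/32)
obs 5: x=3 → posterior Inverse-Gamma(5, 877/32)
obs 6: x=0 → posterior Inverse-Gamma(11/2, 1133/32)
obs 7: x=-1 → posterior Inverse-Gamma(6, 1533/32)
obs 8: x=4 → posterior Inverse-Gamma(13/2, 1533/32)
obs 9: x=1 → posterior Inverse-Gamma(7, 1677/32)
obs 10: x=2 → posterior Inverse-Gamma(15/2, 1741/32)
obs 11: x=0 → posterior Inverse-Gamma(8, 1997/32)
obs 12: x=-5/2 → posterior Inverse-Gamma(17/2, 2673/32)
obs 13: x=-1 → posterior Inverse-Gamma(9, 3073/32)

alpha=9, beta=3073/32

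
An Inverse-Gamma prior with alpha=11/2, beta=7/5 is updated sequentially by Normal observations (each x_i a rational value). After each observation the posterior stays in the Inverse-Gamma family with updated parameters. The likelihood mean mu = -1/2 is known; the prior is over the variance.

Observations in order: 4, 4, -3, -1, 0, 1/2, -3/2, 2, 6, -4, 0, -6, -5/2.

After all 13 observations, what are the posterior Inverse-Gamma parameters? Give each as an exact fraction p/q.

obs 1: x=4 → posterior Inverse-Gamma(6, 461/40)
obs 2: x=4 → posterior Inverse-Gamma(13/2, 433/20)
obs 3: x=-3 → posterior Inverse-Gamma(7, 991/40)
obs 4: x=-1 → posterior Inverse-Gamma(15/2, 249/10)
obs 5: x=0 → posterior Inverse-Gamma(8, 1001/40)
obs 6: x=1/2 → posterior Inverse-Gamma(17/2, 1021/40)
obs 7: x=-3/2 → posterior Inverse-Gamma(9, 1041/40)
obs 8: x=2 → posterior Inverse-Gamma(19/2, 583/20)
obs 9: x=6 → posterior Inverse-Gamma(10, 2011/40)
obs 10: x=-4 → posterior Inverse-Gamma(21/2, 282/5)
obs 11: x=0 → posterior Inverse-Gamma(11, 2261/40)
obs 12: x=-6 → posterior Inverse-Gamma(23/2, 1433/20)
obs 13: x=-5/2 → posterior Inverse-Gamma(12, 1473/20)

alpha=12, beta=1473/20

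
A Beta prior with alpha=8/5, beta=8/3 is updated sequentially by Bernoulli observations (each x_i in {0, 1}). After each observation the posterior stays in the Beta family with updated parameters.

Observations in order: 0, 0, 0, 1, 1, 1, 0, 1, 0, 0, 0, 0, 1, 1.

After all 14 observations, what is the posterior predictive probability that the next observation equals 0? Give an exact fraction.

80/137

obs 1: x=0 → posterior Beta(8/5, 11/3)
obs 2: x=0 → posterior Beta(8/5, 14/3)
obs 3: x=0 → posterior Beta(8/5, 17/3)
obs 4: x=1 → posterior Beta(13/5, 17/3)
obs 5: x=1 → posterior Beta(18/5, 17/3)
obs 6: x=1 → posterior Beta(23/5, 17/3)
obs 7: x=0 → posterior Beta(23/5, 20/3)
obs 8: x=1 → posterior Beta(28/5, 20/3)
obs 9: x=0 → posterior Beta(28/5, 23/3)
obs 10: x=0 → posterior Beta(28/5, 26/3)
obs 11: x=0 → posterior Beta(28/5, 29/3)
obs 12: x=0 → posterior Beta(28/5, 32/3)
obs 13: x=1 → posterior Beta(33/5, 32/3)
obs 14: x=1 → posterior Beta(38/5, 32/3)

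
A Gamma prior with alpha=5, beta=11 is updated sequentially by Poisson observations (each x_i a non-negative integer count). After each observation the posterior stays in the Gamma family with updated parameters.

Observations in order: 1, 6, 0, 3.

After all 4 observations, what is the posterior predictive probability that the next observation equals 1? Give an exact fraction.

obs 1: x=1 → posterior Gamma(6, 12)
obs 2: x=6 → posterior Gamma(12, 13)
obs 3: x=0 → posterior Gamma(12, 14)
obs 4: x=3 → posterior Gamma(15, 15)

6568408355712890625/18446744073709551616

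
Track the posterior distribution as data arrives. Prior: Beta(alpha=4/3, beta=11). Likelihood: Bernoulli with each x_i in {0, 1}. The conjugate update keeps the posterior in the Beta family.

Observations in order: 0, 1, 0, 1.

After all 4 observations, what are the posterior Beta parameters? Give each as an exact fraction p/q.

alpha=10/3, beta=13

obs 1: x=0 → posterior Beta(4/3, 12)
obs 2: x=1 → posterior Beta(7/3, 12)
obs 3: x=0 → posterior Beta(7/3, 13)
obs 4: x=1 → posterior Beta(10/3, 13)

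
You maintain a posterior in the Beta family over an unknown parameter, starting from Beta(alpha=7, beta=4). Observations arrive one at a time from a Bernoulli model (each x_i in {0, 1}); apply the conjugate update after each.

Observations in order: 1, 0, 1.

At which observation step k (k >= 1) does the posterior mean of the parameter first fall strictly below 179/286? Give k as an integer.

k = 2

obs 1: x=1 → posterior Beta(8, 4)
obs 2: x=0 → posterior Beta(8, 5)
obs 3: x=1 → posterior Beta(9, 5)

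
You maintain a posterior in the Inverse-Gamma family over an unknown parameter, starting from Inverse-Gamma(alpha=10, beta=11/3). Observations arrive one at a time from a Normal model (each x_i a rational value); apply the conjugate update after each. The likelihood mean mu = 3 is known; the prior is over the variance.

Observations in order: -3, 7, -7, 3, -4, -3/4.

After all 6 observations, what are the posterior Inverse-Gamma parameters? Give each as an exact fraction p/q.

alpha=13, beta=10675/96

obs 1: x=-3 → posterior Inverse-Gamma(21/2, 65/3)
obs 2: x=7 → posterior Inverse-Gamma(11, 89/3)
obs 3: x=-7 → posterior Inverse-Gamma(23/2, 239/3)
obs 4: x=3 → posterior Inverse-Gamma(12, 239/3)
obs 5: x=-4 → posterior Inverse-Gamma(25/2, 625/6)
obs 6: x=-3/4 → posterior Inverse-Gamma(13, 10675/96)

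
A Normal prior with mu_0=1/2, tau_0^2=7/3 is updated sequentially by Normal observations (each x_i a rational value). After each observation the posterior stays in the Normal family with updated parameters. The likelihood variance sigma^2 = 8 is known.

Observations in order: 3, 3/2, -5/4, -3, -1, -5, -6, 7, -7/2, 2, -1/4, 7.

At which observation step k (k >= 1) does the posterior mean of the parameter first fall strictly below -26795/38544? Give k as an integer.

obs 1: x=3 → posterior Normal(33/31, 56/31)
obs 2: x=3/2 → posterior Normal(87/76, 28/19)
obs 3: x=-5/4 → posterior Normal(139/180, 56/45)
obs 4: x=-3 → posterior Normal(55/208, 14/13)
obs 5: x=-1 → posterior Normal(27/236, 56/59)
obs 6: x=-5 → posterior Normal(-113/264, 28/33)
obs 7: x=-6 → posterior Normal(-281/292, 56/73)
obs 8: x=7 → posterior Normal(-17/64, 7/10)
obs 9: x=-7/2 → posterior Normal(-61/116, 56/87)
obs 10: x=2 → posterior Normal(-127/376, 28/47)
obs 11: x=-1/4 → posterior Normal(-67/202, 56/101)
obs 12: x=7 → posterior Normal(31/216, 14/27)

k = 7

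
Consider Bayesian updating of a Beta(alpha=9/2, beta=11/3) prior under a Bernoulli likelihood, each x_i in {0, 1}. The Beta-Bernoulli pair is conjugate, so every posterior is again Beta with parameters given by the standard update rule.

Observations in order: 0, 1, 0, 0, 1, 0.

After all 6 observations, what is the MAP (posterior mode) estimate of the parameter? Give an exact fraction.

33/73

obs 1: x=0 → posterior Beta(9/2, 14/3)
obs 2: x=1 → posterior Beta(11/2, 14/3)
obs 3: x=0 → posterior Beta(11/2, 17/3)
obs 4: x=0 → posterior Beta(11/2, 20/3)
obs 5: x=1 → posterior Beta(13/2, 20/3)
obs 6: x=0 → posterior Beta(13/2, 23/3)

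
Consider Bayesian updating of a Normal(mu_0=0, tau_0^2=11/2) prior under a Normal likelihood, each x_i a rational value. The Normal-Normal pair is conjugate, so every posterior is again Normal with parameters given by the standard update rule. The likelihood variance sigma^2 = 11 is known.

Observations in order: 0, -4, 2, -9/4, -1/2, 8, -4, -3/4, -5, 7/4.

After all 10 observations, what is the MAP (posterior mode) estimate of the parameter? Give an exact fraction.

-19/48

obs 1: x=0 → posterior Normal(0, 11/3)
obs 2: x=-4 → posterior Normal(-1, 11/4)
obs 3: x=2 → posterior Normal(-2/5, 11/5)
obs 4: x=-9/4 → posterior Normal(-17/24, 11/6)
obs 5: x=-1/2 → posterior Normal(-19/28, 11/7)
obs 6: x=8 → posterior Normal(13/32, 11/8)
obs 7: x=-4 → posterior Normal(-1/12, 11/9)
obs 8: x=-3/4 → posterior Normal(-3/20, 11/10)
obs 9: x=-5 → posterior Normal(-13/22, 1)
obs 10: x=7/4 → posterior Normal(-19/48, 11/12)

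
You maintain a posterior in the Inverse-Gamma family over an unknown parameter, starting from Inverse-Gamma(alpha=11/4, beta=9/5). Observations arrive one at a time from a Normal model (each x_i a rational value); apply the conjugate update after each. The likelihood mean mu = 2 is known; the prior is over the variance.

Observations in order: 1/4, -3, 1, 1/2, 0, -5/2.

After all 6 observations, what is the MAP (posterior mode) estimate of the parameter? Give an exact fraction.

obs 1: x=1/4 → posterior Inverse-Gamma(13/4, 533/160)
obs 2: x=-3 → posterior Inverse-Gamma(15/4, 2533/160)
obs 3: x=1 → posterior Inverse-Gamma(17/4, 2613/160)
obs 4: x=1/2 → posterior Inverse-Gamma(19/4, 2793/160)
obs 5: x=0 → posterior Inverse-Gamma(21/4, 3113/160)
obs 6: x=-5/2 → posterior Inverse-Gamma(23/4, 4733/160)

4733/1080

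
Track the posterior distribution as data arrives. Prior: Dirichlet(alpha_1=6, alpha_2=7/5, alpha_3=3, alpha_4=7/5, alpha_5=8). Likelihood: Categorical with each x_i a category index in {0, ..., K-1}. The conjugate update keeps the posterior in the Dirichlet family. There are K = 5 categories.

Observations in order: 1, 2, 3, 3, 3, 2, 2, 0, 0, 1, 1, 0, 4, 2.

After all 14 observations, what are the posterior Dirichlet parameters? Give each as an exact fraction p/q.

alpha_1=9, alpha_2=22/5, alpha_3=7, alpha_4=22/5, alpha_5=9

obs 1: x=1 → posterior Dirichlet(6, 12/5, 3, 7/5, 8)
obs 2: x=2 → posterior Dirichlet(6, 12/5, 4, 7/5, 8)
obs 3: x=3 → posterior Dirichlet(6, 12/5, 4, 12/5, 8)
obs 4: x=3 → posterior Dirichlet(6, 12/5, 4, 17/5, 8)
obs 5: x=3 → posterior Dirichlet(6, 12/5, 4, 22/5, 8)
obs 6: x=2 → posterior Dirichlet(6, 12/5, 5, 22/5, 8)
obs 7: x=2 → posterior Dirichlet(6, 12/5, 6, 22/5, 8)
obs 8: x=0 → posterior Dirichlet(7, 12/5, 6, 22/5, 8)
obs 9: x=0 → posterior Dirichlet(8, 12/5, 6, 22/5, 8)
obs 10: x=1 → posterior Dirichlet(8, 17/5, 6, 22/5, 8)
obs 11: x=1 → posterior Dirichlet(8, 22/5, 6, 22/5, 8)
obs 12: x=0 → posterior Dirichlet(9, 22/5, 6, 22/5, 8)
obs 13: x=4 → posterior Dirichlet(9, 22/5, 6, 22/5, 9)
obs 14: x=2 → posterior Dirichlet(9, 22/5, 7, 22/5, 9)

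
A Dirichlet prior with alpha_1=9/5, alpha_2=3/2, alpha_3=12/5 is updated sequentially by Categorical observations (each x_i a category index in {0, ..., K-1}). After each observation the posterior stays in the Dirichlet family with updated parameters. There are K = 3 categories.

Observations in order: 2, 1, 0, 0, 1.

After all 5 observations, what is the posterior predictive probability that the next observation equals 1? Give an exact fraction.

obs 1: x=2 → posterior Dirichlet(9/5, 3/2, 17/5)
obs 2: x=1 → posterior Dirichlet(9/5, 5/2, 17/5)
obs 3: x=0 → posterior Dirichlet(14/5, 5/2, 17/5)
obs 4: x=0 → posterior Dirichlet(19/5, 5/2, 17/5)
obs 5: x=1 → posterior Dirichlet(19/5, 7/2, 17/5)

35/107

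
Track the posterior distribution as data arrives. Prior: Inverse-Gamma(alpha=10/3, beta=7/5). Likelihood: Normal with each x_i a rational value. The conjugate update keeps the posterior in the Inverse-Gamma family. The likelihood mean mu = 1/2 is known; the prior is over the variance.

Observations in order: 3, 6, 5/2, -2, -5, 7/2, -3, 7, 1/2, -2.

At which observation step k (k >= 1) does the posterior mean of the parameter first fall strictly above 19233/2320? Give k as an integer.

obs 1: x=3 → posterior Inverse-Gamma(23/6, 181/40)
obs 2: x=6 → posterior Inverse-Gamma(13/3, 393/20)
obs 3: x=5/2 → posterior Inverse-Gamma(29/6, 433/20)
obs 4: x=-2 → posterior Inverse-Gamma(16/3, 991/40)
obs 5: x=-5 → posterior Inverse-Gamma(35/6, 399/10)
obs 6: x=7/2 → posterior Inverse-Gamma(19/3, 222/5)
obs 7: x=-3 → posterior Inverse-Gamma(41/6, 2021/40)
obs 8: x=7 → posterior Inverse-Gamma(22/3, 1433/20)
obs 9: x=1/2 → posterior Inverse-Gamma(47/6, 1433/20)
obs 10: x=-2 → posterior Inverse-Gamma(25/3, 2991/40)

k = 6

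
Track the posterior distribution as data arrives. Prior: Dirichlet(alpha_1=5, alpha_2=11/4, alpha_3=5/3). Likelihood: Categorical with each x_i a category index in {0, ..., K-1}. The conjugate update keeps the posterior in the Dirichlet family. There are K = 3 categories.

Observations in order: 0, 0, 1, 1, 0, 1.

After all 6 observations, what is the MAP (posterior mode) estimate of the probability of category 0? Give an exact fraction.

84/149

obs 1: x=0 → posterior Dirichlet(6, 11/4, 5/3)
obs 2: x=0 → posterior Dirichlet(7, 11/4, 5/3)
obs 3: x=1 → posterior Dirichlet(7, 15/4, 5/3)
obs 4: x=1 → posterior Dirichlet(7, 19/4, 5/3)
obs 5: x=0 → posterior Dirichlet(8, 19/4, 5/3)
obs 6: x=1 → posterior Dirichlet(8, 23/4, 5/3)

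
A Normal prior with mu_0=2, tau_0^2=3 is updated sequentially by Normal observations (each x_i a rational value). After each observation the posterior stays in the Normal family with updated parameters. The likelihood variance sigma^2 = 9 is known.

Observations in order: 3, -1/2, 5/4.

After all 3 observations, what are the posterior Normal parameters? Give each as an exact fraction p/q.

obs 1: x=3 → posterior Normal(9/4, 9/4)
obs 2: x=-1/2 → posterior Normal(17/10, 9/5)
obs 3: x=5/4 → posterior Normal(13/8, 3/2)

mu_0=13/8, tau_0^2=3/2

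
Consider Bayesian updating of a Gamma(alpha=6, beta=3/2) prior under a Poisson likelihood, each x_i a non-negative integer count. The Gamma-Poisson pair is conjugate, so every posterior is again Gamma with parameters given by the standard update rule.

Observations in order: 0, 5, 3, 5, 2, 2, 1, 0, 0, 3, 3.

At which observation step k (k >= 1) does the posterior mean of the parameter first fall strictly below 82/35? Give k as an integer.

k = 9

obs 1: x=0 → posterior Gamma(6, 5/2)
obs 2: x=5 → posterior Gamma(11, 7/2)
obs 3: x=3 → posterior Gamma(14, 9/2)
obs 4: x=5 → posterior Gamma(19, 11/2)
obs 5: x=2 → posterior Gamma(21, 13/2)
obs 6: x=2 → posterior Gamma(23, 15/2)
obs 7: x=1 → posterior Gamma(24, 17/2)
obs 8: x=0 → posterior Gamma(24, 19/2)
obs 9: x=0 → posterior Gamma(24, 21/2)
obs 10: x=3 → posterior Gamma(27, 23/2)
obs 11: x=3 → posterior Gamma(30, 25/2)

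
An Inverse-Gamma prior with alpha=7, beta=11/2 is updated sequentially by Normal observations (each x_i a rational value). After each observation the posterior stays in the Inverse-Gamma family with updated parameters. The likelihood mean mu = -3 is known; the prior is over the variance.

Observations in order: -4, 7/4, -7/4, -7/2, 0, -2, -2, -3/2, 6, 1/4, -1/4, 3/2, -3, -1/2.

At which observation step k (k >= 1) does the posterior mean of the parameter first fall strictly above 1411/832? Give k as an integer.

obs 1: x=-4 → posterior Inverse-Gamma(15/2, 6)
obs 2: x=7/4 → posterior Inverse-Gamma(8, 553/32)
obs 3: x=-7/4 → posterior Inverse-Gamma(17/2, 289/16)
obs 4: x=-7/2 → posterior Inverse-Gamma(9, 291/16)
obs 5: x=0 → posterior Inverse-Gamma(19/2, 363/16)
obs 6: x=-2 → posterior Inverse-Gamma(10, 371/16)
obs 7: x=-2 → posterior Inverse-Gamma(21/2, 379/16)
obs 8: x=-3/2 → posterior Inverse-Gamma(11, 397/16)
obs 9: x=6 → posterior Inverse-Gamma(23/2, 1045/16)
obs 10: x=1/4 → posterior Inverse-Gamma(12, 2259/32)
obs 11: x=-1/4 → posterior Inverse-Gamma(25/2, 595/8)
obs 12: x=3/2 → posterior Inverse-Gamma(13, 169/2)
obs 13: x=-3 → posterior Inverse-Gamma(27/2, 169/2)
obs 14: x=-1/2 → posterior Inverse-Gamma(14, 701/8)

k = 2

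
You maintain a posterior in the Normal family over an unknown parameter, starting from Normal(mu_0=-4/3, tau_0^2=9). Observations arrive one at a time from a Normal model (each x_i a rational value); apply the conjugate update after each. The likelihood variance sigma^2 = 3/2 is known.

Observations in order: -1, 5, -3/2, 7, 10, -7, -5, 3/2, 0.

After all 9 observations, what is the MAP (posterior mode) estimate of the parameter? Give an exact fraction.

158/165

obs 1: x=-1 → posterior Normal(-22/21, 9/7)
obs 2: x=5 → posterior Normal(68/39, 9/13)
obs 3: x=-3/2 → posterior Normal(41/57, 9/19)
obs 4: x=7 → posterior Normal(167/75, 9/25)
obs 5: x=10 → posterior Normal(347/93, 9/31)
obs 6: x=-7 → posterior Normal(221/111, 9/37)
obs 7: x=-5 → posterior Normal(131/129, 9/43)
obs 8: x=3/2 → posterior Normal(158/147, 9/49)
obs 9: x=0 → posterior Normal(158/165, 9/55)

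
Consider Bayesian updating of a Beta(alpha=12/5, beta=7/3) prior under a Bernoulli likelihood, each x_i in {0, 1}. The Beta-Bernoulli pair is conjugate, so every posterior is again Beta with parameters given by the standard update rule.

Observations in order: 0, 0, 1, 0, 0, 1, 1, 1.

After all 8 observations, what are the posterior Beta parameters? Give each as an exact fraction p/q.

obs 1: x=0 → posterior Beta(12/5, 10/3)
obs 2: x=0 → posterior Beta(12/5, 13/3)
obs 3: x=1 → posterior Beta(17/5, 13/3)
obs 4: x=0 → posterior Beta(17/5, 16/3)
obs 5: x=0 → posterior Beta(17/5, 19/3)
obs 6: x=1 → posterior Beta(22/5, 19/3)
obs 7: x=1 → posterior Beta(27/5, 19/3)
obs 8: x=1 → posterior Beta(32/5, 19/3)

alpha=32/5, beta=19/3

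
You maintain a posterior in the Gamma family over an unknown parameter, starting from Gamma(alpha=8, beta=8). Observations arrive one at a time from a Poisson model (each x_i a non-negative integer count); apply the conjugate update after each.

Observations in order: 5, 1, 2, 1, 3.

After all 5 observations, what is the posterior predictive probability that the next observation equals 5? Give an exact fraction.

obs 1: x=5 → posterior Gamma(13, 9)
obs 2: x=1 → posterior Gamma(14, 10)
obs 3: x=2 → posterior Gamma(16, 11)
obs 4: x=1 → posterior Gamma(17, 12)
obs 5: x=3 → posterior Gamma(20, 13)

14424767505134526774049959/803549925104435234187771904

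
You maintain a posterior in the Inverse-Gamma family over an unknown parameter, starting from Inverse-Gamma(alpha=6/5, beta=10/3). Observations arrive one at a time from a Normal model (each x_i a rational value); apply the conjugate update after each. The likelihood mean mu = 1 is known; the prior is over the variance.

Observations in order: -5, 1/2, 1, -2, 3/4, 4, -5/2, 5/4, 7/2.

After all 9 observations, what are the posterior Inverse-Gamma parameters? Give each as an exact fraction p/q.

alpha=57/10, beta=1909/48

obs 1: x=-5 → posterior Inverse-Gamma(17/10, 64/3)
obs 2: x=1/2 → posterior Inverse-Gamma(11/5, 515/24)
obs 3: x=1 → posterior Inverse-Gamma(27/10, 515/24)
obs 4: x=-2 → posterior Inverse-Gamma(16/5, 623/24)
obs 5: x=3/4 → posterior Inverse-Gamma(37/10, 2495/96)
obs 6: x=4 → posterior Inverse-Gamma(21/5, 2927/96)
obs 7: x=-5/2 → posterior Inverse-Gamma(47/10, 3515/96)
obs 8: x=5/4 → posterior Inverse-Gamma(26/5, 1759/48)
obs 9: x=7/2 → posterior Inverse-Gamma(57/10, 1909/48)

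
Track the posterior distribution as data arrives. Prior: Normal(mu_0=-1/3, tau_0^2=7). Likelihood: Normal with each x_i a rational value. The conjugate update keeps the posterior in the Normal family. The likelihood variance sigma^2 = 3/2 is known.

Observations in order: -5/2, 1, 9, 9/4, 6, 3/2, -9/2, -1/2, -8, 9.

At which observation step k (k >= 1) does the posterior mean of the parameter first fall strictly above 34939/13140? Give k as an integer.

k = 5

obs 1: x=-5/2 → posterior Normal(-36/17, 21/17)
obs 2: x=1 → posterior Normal(-22/31, 21/31)
obs 3: x=9 → posterior Normal(104/45, 7/15)
obs 4: x=9/4 → posterior Normal(271/118, 21/59)
obs 5: x=6 → posterior Normal(439/146, 21/73)
obs 6: x=3/2 → posterior Normal(481/174, 7/29)
obs 7: x=-9/2 → posterior Normal(355/202, 21/101)
obs 8: x=-1/2 → posterior Normal(341/230, 21/115)
obs 9: x=-8 → posterior Normal(39/86, 7/43)
obs 10: x=9 → posterior Normal(369/286, 21/143)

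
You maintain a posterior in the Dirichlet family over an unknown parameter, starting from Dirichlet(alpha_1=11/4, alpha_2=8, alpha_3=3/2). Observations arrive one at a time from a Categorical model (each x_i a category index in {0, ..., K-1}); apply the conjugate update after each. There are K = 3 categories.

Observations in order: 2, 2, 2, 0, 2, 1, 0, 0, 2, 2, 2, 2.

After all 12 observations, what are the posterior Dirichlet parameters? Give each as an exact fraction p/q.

alpha_1=23/4, alpha_2=9, alpha_3=19/2

obs 1: x=2 → posterior Dirichlet(11/4, 8, 5/2)
obs 2: x=2 → posterior Dirichlet(11/4, 8, 7/2)
obs 3: x=2 → posterior Dirichlet(11/4, 8, 9/2)
obs 4: x=0 → posterior Dirichlet(15/4, 8, 9/2)
obs 5: x=2 → posterior Dirichlet(15/4, 8, 11/2)
obs 6: x=1 → posterior Dirichlet(15/4, 9, 11/2)
obs 7: x=0 → posterior Dirichlet(19/4, 9, 11/2)
obs 8: x=0 → posterior Dirichlet(23/4, 9, 11/2)
obs 9: x=2 → posterior Dirichlet(23/4, 9, 13/2)
obs 10: x=2 → posterior Dirichlet(23/4, 9, 15/2)
obs 11: x=2 → posterior Dirichlet(23/4, 9, 17/2)
obs 12: x=2 → posterior Dirichlet(23/4, 9, 19/2)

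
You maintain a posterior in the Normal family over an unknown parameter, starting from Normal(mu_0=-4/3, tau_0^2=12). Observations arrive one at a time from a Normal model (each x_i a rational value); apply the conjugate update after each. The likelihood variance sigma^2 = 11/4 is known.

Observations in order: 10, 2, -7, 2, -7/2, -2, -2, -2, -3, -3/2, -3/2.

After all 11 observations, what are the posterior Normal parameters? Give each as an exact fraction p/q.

mu_0=-1268/1617, tau_0^2=12/49

obs 1: x=10 → posterior Normal(1396/177, 132/59)
obs 2: x=2 → posterior Normal(1684/321, 132/107)
obs 3: x=-7 → posterior Normal(676/465, 132/155)
obs 4: x=2 → posterior Normal(964/609, 132/203)
obs 5: x=-7/2 → posterior Normal(460/753, 132/251)
obs 6: x=-2 → posterior Normal(172/897, 132/299)
obs 7: x=-2 → posterior Normal(-116/1041, 132/347)
obs 8: x=-2 → posterior Normal(-404/1185, 132/395)
obs 9: x=-3 → posterior Normal(-836/1329, 132/443)
obs 10: x=-3/2 → posterior Normal(-1052/1473, 132/491)
obs 11: x=-3/2 → posterior Normal(-1268/1617, 12/49)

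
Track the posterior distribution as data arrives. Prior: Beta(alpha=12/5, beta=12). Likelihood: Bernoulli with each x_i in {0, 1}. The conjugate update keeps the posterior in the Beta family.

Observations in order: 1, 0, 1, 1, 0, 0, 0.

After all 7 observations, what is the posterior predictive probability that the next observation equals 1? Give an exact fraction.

27/107

obs 1: x=1 → posterior Beta(17/5, 12)
obs 2: x=0 → posterior Beta(17/5, 13)
obs 3: x=1 → posterior Beta(22/5, 13)
obs 4: x=1 → posterior Beta(27/5, 13)
obs 5: x=0 → posterior Beta(27/5, 14)
obs 6: x=0 → posterior Beta(27/5, 15)
obs 7: x=0 → posterior Beta(27/5, 16)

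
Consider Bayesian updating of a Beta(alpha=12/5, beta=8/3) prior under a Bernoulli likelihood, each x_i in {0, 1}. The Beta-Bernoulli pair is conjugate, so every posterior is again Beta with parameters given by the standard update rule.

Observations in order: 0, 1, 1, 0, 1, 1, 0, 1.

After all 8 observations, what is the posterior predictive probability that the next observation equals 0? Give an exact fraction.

obs 1: x=0 → posterior Beta(12/5, 11/3)
obs 2: x=1 → posterior Beta(17/5, 11/3)
obs 3: x=1 → posterior Beta(22/5, 11/3)
obs 4: x=0 → posterior Beta(22/5, 14/3)
obs 5: x=1 → posterior Beta(27/5, 14/3)
obs 6: x=1 → posterior Beta(32/5, 14/3)
obs 7: x=0 → posterior Beta(32/5, 17/3)
obs 8: x=1 → posterior Beta(37/5, 17/3)

85/196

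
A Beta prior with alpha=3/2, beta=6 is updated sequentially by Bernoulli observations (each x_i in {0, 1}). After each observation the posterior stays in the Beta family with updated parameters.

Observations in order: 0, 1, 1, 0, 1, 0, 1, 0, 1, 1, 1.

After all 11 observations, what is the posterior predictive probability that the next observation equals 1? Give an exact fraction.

obs 1: x=0 → posterior Beta(3/2, 7)
obs 2: x=1 → posterior Beta(5/2, 7)
obs 3: x=1 → posterior Beta(7/2, 7)
obs 4: x=0 → posterior Beta(7/2, 8)
obs 5: x=1 → posterior Beta(9/2, 8)
obs 6: x=0 → posterior Beta(9/2, 9)
obs 7: x=1 → posterior Beta(11/2, 9)
obs 8: x=0 → posterior Beta(11/2, 10)
obs 9: x=1 → posterior Beta(13/2, 10)
obs 10: x=1 → posterior Beta(15/2, 10)
obs 11: x=1 → posterior Beta(17/2, 10)

17/37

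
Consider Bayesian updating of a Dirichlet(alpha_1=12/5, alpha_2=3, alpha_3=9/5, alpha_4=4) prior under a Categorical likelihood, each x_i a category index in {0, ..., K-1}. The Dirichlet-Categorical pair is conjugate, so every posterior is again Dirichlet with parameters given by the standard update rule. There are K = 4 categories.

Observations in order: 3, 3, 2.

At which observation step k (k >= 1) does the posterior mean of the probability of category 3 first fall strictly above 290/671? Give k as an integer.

obs 1: x=3 → posterior Dirichlet(12/5, 3, 9/5, 5)
obs 2: x=3 → posterior Dirichlet(12/5, 3, 9/5, 6)
obs 3: x=2 → posterior Dirichlet(12/5, 3, 14/5, 6)

k = 2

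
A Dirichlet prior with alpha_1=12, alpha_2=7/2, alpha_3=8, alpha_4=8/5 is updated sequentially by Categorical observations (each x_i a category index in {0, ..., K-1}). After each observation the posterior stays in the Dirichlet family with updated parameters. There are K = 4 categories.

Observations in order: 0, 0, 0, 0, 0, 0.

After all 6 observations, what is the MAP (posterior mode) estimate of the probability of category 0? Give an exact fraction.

obs 1: x=0 → posterior Dirichlet(13, 7/2, 8, 8/5)
obs 2: x=0 → posterior Dirichlet(14, 7/2, 8, 8/5)
obs 3: x=0 → posterior Dirichlet(15, 7/2, 8, 8/5)
obs 4: x=0 → posterior Dirichlet(16, 7/2, 8, 8/5)
obs 5: x=0 → posterior Dirichlet(17, 7/2, 8, 8/5)
obs 6: x=0 → posterior Dirichlet(18, 7/2, 8, 8/5)

170/271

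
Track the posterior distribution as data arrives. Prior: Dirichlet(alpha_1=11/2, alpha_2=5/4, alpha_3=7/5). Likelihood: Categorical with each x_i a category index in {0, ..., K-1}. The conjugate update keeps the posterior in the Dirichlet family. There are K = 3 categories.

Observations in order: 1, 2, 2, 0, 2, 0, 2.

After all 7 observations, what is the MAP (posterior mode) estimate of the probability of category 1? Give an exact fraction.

obs 1: x=1 → posterior Dirichlet(11/2, 9/4, 7/5)
obs 2: x=2 → posterior Dirichlet(11/2, 9/4, 12/5)
obs 3: x=2 → posterior Dirichlet(11/2, 9/4, 17/5)
obs 4: x=0 → posterior Dirichlet(13/2, 9/4, 17/5)
obs 5: x=2 → posterior Dirichlet(13/2, 9/4, 22/5)
obs 6: x=0 → posterior Dirichlet(15/2, 9/4, 22/5)
obs 7: x=2 → posterior Dirichlet(15/2, 9/4, 27/5)

25/243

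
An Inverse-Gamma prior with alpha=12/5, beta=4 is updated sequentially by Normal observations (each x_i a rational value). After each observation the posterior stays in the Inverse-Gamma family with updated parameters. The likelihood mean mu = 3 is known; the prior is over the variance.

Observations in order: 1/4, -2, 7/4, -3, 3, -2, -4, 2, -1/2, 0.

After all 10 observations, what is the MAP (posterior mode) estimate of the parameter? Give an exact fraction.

2325/224

obs 1: x=1/4 → posterior Inverse-Gamma(29/10, 249/32)
obs 2: x=-2 → posterior Inverse-Gamma(17/5, 649/32)
obs 3: x=7/4 → posterior Inverse-Gamma(39/10, 337/16)
obs 4: x=-3 → posterior Inverse-Gamma(22/5, 625/16)
obs 5: x=3 → posterior Inverse-Gamma(49/10, 625/16)
obs 6: x=-2 → posterior Inverse-Gamma(27/5, 825/16)
obs 7: x=-4 → posterior Inverse-Gamma(59/10, 1217/16)
obs 8: x=2 → posterior Inverse-Gamma(32/5, 1225/16)
obs 9: x=-1/2 → posterior Inverse-Gamma(69/10, 1323/16)
obs 10: x=0 → posterior Inverse-Gamma(37/5, 1395/16)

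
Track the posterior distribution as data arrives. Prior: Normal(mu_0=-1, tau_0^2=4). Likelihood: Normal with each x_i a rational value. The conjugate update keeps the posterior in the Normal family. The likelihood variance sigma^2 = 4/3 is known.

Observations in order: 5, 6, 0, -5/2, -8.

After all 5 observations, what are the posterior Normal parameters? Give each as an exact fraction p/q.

obs 1: x=5 → posterior Normal(7/2, 1)
obs 2: x=6 → posterior Normal(32/7, 4/7)
obs 3: x=0 → posterior Normal(16/5, 2/5)
obs 4: x=-5/2 → posterior Normal(49/26, 4/13)
obs 5: x=-8 → posterior Normal(1/32, 1/4)

mu_0=1/32, tau_0^2=1/4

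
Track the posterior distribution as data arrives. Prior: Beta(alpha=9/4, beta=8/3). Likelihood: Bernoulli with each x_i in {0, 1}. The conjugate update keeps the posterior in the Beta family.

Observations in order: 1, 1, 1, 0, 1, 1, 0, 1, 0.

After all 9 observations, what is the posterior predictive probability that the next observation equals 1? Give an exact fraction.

obs 1: x=1 → posterior Beta(13/4, 8/3)
obs 2: x=1 → posterior Beta(17/4, 8/3)
obs 3: x=1 → posterior Beta(21/4, 8/3)
obs 4: x=0 → posterior Beta(21/4, 11/3)
obs 5: x=1 → posterior Beta(25/4, 11/3)
obs 6: x=1 → posterior Beta(29/4, 11/3)
obs 7: x=0 → posterior Beta(29/4, 14/3)
obs 8: x=1 → posterior Beta(33/4, 14/3)
obs 9: x=0 → posterior Beta(33/4, 17/3)

99/167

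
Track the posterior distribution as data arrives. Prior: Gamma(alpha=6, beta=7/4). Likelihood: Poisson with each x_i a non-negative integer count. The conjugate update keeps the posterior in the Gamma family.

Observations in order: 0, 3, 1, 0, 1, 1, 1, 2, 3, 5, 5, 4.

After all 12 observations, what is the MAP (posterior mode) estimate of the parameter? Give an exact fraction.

124/55

obs 1: x=0 → posterior Gamma(6, 11/4)
obs 2: x=3 → posterior Gamma(9, 15/4)
obs 3: x=1 → posterior Gamma(10, 19/4)
obs 4: x=0 → posterior Gamma(10, 23/4)
obs 5: x=1 → posterior Gamma(11, 27/4)
obs 6: x=1 → posterior Gamma(12, 31/4)
obs 7: x=1 → posterior Gamma(13, 35/4)
obs 8: x=2 → posterior Gamma(15, 39/4)
obs 9: x=3 → posterior Gamma(18, 43/4)
obs 10: x=5 → posterior Gamma(23, 47/4)
obs 11: x=5 → posterior Gamma(28, 51/4)
obs 12: x=4 → posterior Gamma(32, 55/4)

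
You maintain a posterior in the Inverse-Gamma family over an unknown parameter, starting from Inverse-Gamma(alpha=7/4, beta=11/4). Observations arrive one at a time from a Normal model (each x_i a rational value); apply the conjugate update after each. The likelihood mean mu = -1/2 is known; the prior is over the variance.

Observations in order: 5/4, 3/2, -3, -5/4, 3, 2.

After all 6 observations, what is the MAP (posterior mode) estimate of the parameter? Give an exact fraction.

obs 1: x=5/4 → posterior Inverse-Gamma(9/4, 137/32)
obs 2: x=3/2 → posterior Inverse-Gamma(11/4, 201/32)
obs 3: x=-3 → posterior Inverse-Gamma(13/4, 301/32)
obs 4: x=-5/4 → posterior Inverse-Gamma(15/4, 155/16)
obs 5: x=3 → posterior Inverse-Gamma(17/4, 253/16)
obs 6: x=2 → posterior Inverse-Gamma(19/4, 303/16)

303/92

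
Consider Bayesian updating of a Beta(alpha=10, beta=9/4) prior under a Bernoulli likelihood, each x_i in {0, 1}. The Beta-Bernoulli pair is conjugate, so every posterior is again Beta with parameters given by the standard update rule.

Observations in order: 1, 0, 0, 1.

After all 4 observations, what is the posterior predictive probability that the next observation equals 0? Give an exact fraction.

obs 1: x=1 → posterior Beta(11, 9/4)
obs 2: x=0 → posterior Beta(11, 13/4)
obs 3: x=0 → posterior Beta(11, 17/4)
obs 4: x=1 → posterior Beta(12, 17/4)

17/65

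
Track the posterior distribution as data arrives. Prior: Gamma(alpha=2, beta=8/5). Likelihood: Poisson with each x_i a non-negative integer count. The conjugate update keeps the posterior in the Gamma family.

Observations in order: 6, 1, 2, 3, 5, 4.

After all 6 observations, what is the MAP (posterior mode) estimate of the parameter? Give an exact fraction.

55/19

obs 1: x=6 → posterior Gamma(8, 13/5)
obs 2: x=1 → posterior Gamma(9, 18/5)
obs 3: x=2 → posterior Gamma(11, 23/5)
obs 4: x=3 → posterior Gamma(14, 28/5)
obs 5: x=5 → posterior Gamma(19, 33/5)
obs 6: x=4 → posterior Gamma(23, 38/5)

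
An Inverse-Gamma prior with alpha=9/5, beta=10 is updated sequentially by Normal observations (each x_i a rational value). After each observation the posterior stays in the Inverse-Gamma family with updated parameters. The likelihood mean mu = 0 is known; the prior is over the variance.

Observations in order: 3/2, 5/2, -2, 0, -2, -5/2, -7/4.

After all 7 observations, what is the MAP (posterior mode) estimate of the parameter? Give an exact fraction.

obs 1: x=3/2 → posterior Inverse-Gamma(23/10, 89/8)
obs 2: x=5/2 → posterior Inverse-Gamma(14/5, 57/4)
obs 3: x=-2 → posterior Inverse-Gamma(33/10, 65/4)
obs 4: x=0 → posterior Inverse-Gamma(19/5, 65/4)
obs 5: x=-2 → posterior Inverse-Gamma(43/10, 73/4)
obs 6: x=-5/2 → posterior Inverse-Gamma(24/5, 171/8)
obs 7: x=-7/4 → posterior Inverse-Gamma(53/10, 733/32)

3665/1008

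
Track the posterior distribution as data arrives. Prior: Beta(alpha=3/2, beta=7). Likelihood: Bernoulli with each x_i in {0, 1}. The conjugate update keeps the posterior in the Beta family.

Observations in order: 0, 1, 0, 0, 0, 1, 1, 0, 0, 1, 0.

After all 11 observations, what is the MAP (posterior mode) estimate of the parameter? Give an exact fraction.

9/35

obs 1: x=0 → posterior Beta(3/2, 8)
obs 2: x=1 → posterior Beta(5/2, 8)
obs 3: x=0 → posterior Beta(5/2, 9)
obs 4: x=0 → posterior Beta(5/2, 10)
obs 5: x=0 → posterior Beta(5/2, 11)
obs 6: x=1 → posterior Beta(7/2, 11)
obs 7: x=1 → posterior Beta(9/2, 11)
obs 8: x=0 → posterior Beta(9/2, 12)
obs 9: x=0 → posterior Beta(9/2, 13)
obs 10: x=1 → posterior Beta(11/2, 13)
obs 11: x=0 → posterior Beta(11/2, 14)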